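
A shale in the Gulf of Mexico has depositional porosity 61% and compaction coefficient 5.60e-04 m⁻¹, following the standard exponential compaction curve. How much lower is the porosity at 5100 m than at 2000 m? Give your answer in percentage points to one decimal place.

Working in km (1 km = 1000 m; β in km⁻¹ = β in m⁻¹ × 1000):
n(2) = 0.61·e^(−0.56×2) = 0.1990
n(5.1) = 0.61·e^(−0.56×5.1) = 0.0351
Δn = 0.1990 − 0.0351 = 0.1640

16.4 percentage points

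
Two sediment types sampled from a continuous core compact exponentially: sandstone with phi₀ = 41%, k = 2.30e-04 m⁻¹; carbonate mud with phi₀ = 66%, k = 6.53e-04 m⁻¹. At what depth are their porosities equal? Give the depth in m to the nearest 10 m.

Working in km (1 km = 1000 m; k in km⁻¹ = k in m⁻¹ × 1000):
Set phi₀ₐ e^(−kₐd) = phi₀ᵦ e^(−kᵦd) ⇒ ln(phi₀ₐ/phi₀ᵦ) = (kₐ − kᵦ)·d
d = ln(0.41/0.66) / (0.23 − 0.653) = -0.4761 / -0.423 = 1.125 km

1130 m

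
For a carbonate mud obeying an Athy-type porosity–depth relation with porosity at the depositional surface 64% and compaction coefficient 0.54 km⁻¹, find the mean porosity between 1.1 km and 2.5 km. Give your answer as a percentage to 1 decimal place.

24.8%

⟨φ⟩ = (1/(z₂−z₁)) ∫ φ₀ e^(−βz) dz = φ₀·(e^(−β·z₁) − e^(−β·z₂)) / (β·(z₂−z₁))
e^(−0.54×1.1) = 0.5521; e^(−0.54×2.5) = 0.2592
⟨φ⟩ = 0.64 × (0.5521 − 0.2592) / (0.54 × 1.4) = 0.64 × 0.3874 = 0.2479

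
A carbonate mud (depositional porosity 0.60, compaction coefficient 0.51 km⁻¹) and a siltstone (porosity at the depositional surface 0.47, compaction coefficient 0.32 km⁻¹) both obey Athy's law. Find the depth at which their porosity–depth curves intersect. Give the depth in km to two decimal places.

Set n₀ₐ e^(−βₐd) = n₀ᵦ e^(−βᵦd) ⇒ ln(n₀ₐ/n₀ᵦ) = (βₐ − βᵦ)·d
d = ln(0.6/0.47) / (0.51 − 0.32) = 0.2442 / 0.19 = 1.285 km

1.29 km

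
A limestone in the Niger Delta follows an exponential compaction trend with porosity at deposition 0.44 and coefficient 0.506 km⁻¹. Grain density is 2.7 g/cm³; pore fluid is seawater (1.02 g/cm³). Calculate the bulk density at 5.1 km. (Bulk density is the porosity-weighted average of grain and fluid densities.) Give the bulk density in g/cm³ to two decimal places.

2.64 g/cm³

Porosity at depth: phi = 0.44·exp(−0.506×5.1) = 0.44×0.0757 = 0.0333
Bulk density: ρ_b = (1−phi)ρ_g + phi·ρ_f = 0.9667×2.7 + 0.0333×1.02
       = 2.610 + 0.034 = 2.644 g/cm³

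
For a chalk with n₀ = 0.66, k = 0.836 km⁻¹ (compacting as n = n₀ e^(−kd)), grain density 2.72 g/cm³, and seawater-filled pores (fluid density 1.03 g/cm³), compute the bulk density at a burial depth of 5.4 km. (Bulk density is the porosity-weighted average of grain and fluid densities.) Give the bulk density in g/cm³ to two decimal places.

2.71 g/cm³

Porosity at depth: n = 0.66·exp(−0.836×5.4) = 0.66×0.0110 = 0.0072
Bulk density: ρ_b = (1−n)ρ_g + n·ρ_f = 0.9928×2.72 + 0.0072×1.03
       = 2.700 + 0.007 = 2.708 g/cm³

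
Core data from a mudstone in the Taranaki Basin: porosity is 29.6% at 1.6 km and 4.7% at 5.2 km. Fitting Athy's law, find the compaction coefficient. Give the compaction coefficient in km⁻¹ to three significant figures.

0.511 km⁻¹

Athy: n(Z) = n₀ e^(−kZ) ⇒ n₁/n₂ = e^{k(Z₂−Z₁)} ⇒ k = ln(n₁/n₂)/(Z₂−Z₁)
k = ln(0.296/0.047) / (5.2 − 1.6) = ln(6.298) / 3.6 = 1.8402 / 3.6 = 0.5112 km⁻¹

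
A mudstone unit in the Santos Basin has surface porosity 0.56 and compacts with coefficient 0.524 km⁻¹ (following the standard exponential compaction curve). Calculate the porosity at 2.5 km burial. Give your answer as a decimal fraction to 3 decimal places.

0.151

φ = φ₀·exp(−β·d) = 0.56 × exp(−0.524 × 2.5) = 0.56 × exp(−1.31)
  = 0.56 × 0.2698 = 0.1511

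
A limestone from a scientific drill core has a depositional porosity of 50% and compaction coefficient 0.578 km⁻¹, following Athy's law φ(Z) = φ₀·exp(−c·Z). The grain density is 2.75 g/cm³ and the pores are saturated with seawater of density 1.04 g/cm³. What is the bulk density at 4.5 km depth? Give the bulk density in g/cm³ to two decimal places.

Porosity at depth: φ = 0.5·exp(−0.578×4.5) = 0.5×0.0742 = 0.0371
Bulk density: ρ_b = (1−φ)ρ_g + φ·ρ_f = 0.9629×2.75 + 0.0371×1.04
       = 2.648 + 0.039 = 2.687 g/cm³

2.69 g/cm³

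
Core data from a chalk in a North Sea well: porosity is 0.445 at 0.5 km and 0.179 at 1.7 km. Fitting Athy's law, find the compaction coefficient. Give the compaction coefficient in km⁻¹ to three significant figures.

Athy: phi(z) = phi₀ e^(−βz) ⇒ phi₁/phi₂ = e^{β(z₂−z₁)} ⇒ β = ln(phi₁/phi₂)/(z₂−z₁)
β = ln(0.445/0.179) / (1.7 − 0.5) = ln(2.486) / 1.2 = 0.9107 / 1.2 = 0.7589 km⁻¹

0.759 km⁻¹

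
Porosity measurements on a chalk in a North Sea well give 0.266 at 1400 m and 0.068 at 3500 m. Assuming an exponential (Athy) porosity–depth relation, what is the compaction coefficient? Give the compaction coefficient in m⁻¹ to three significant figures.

0.000650 m⁻¹

Working in km (1 km = 1000 m; c in km⁻¹ = c in m⁻¹ × 1000):
Athy: n(Z) = n₀ e^(−cZ) ⇒ n₁/n₂ = e^{c(Z₂−Z₁)} ⇒ c = ln(n₁/n₂)/(Z₂−Z₁)
c = ln(0.266/0.068) / (3.5 − 1.4) = ln(3.912) / 2.1 = 1.3640 / 2.1 = 0.6495 km⁻¹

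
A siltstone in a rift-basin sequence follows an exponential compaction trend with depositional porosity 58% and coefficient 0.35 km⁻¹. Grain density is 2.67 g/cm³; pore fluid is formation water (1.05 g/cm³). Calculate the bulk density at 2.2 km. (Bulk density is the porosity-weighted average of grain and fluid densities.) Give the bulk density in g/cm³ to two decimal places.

Porosity at depth: n = 0.58·exp(−0.35×2.2) = 0.58×0.4630 = 0.2685
Bulk density: ρ_b = (1−n)ρ_g + n·ρ_f = 0.7315×2.67 + 0.2685×1.05
       = 1.953 + 0.282 = 2.235 g/cm³

2.23 g/cm³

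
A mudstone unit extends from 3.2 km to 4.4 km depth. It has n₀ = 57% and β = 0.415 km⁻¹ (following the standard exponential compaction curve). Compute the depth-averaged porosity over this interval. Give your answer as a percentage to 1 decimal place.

⟨n⟩ = (1/(Z₂−Z₁)) ∫ n₀ e^(−βZ) dZ = n₀·(e^(−β·Z₁) − e^(−β·Z₂)) / (β·(Z₂−Z₁))
e^(−0.415×3.2) = 0.2650; e^(−0.415×4.4) = 0.1611
⟨n⟩ = 0.57 × (0.2650 − 0.1611) / (0.415 × 1.2) = 0.57 × 0.2087 = 0.1190

11.9%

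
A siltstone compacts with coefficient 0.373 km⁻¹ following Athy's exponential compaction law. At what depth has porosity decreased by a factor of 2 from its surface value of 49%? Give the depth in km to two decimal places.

φ/φ₀ = 1/2 ⇒ exp(−k·Z) = 1/2 ⇒ Z = ln(2) / k
Z = 0.6931 / 0.373 = 1.858 km

1.86 km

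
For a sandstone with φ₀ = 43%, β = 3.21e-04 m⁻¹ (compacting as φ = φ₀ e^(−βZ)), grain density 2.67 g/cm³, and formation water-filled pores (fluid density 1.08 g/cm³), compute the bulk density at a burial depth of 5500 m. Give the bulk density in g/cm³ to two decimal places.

2.55 g/cm³

Working in km (1 km = 1000 m; β in km⁻¹ = β in m⁻¹ × 1000):
Porosity at depth: φ = 0.43·exp(−0.321×5.5) = 0.43×0.1711 = 0.0736
Bulk density: ρ_b = (1−φ)ρ_g + φ·ρ_f = 0.9264×2.67 + 0.0736×1.08
       = 2.474 + 0.079 = 2.553 g/cm³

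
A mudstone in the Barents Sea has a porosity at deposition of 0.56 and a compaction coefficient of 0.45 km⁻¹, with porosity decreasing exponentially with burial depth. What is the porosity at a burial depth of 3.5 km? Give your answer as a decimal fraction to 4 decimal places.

0.1159

φ = φ₀·exp(−k·d) = 0.56 × exp(−0.45 × 3.5) = 0.56 × exp(−1.575)
  = 0.56 × 0.2070 = 0.1159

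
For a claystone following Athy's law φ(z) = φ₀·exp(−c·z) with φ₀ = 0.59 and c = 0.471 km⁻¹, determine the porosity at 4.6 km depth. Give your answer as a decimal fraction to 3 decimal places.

0.068

φ = φ₀·exp(−c·z) = 0.59 × exp(−0.471 × 4.6) = 0.59 × exp(−2.167)
  = 0.59 × 0.1146 = 0.0676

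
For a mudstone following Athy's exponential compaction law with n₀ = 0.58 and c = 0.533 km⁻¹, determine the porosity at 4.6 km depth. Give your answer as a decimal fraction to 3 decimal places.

0.050

n = n₀·exp(−c·Z) = 0.58 × exp(−0.533 × 4.6) = 0.58 × exp(−2.452)
  = 0.58 × 0.0861 = 0.0500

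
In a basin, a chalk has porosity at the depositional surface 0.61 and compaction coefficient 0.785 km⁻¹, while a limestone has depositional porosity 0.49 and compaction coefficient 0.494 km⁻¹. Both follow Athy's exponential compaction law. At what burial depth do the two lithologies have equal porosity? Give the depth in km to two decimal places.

0.75 km

Set phi₀ₐ e^(−βₐd) = phi₀ᵦ e^(−βᵦd) ⇒ ln(phi₀ₐ/phi₀ᵦ) = (βₐ − βᵦ)·d
d = ln(0.61/0.49) / (0.785 − 0.494) = 0.2191 / 0.291 = 0.753 km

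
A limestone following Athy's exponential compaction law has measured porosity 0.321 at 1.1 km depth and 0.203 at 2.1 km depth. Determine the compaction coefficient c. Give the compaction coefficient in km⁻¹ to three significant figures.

Athy: n(z) = n₀ e^(−cz) ⇒ n₁/n₂ = e^{c(z₂−z₁)} ⇒ c = ln(n₁/n₂)/(z₂−z₁)
c = ln(0.321/0.203) / (2.1 − 1.1) = ln(1.581) / 1 = 0.4582 / 1 = 0.4582 km⁻¹

0.458 km⁻¹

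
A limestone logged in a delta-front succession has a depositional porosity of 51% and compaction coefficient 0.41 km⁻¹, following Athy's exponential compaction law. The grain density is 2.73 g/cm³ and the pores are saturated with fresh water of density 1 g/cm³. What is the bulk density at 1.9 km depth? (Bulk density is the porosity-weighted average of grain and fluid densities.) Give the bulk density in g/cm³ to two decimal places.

Porosity at depth: φ = 0.51·exp(−0.41×1.9) = 0.51×0.4589 = 0.2340
Bulk density: ρ_b = (1−φ)ρ_g + φ·ρ_f = 0.7660×2.73 + 0.2340×1
       = 2.091 + 0.234 = 2.325 g/cm³

2.33 g/cm³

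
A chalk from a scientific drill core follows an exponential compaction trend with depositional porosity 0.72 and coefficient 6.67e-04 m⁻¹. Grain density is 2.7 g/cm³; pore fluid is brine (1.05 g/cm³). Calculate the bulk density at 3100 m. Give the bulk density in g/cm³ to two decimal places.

2.55 g/cm³

Working in km (1 km = 1000 m; k in km⁻¹ = k in m⁻¹ × 1000):
Porosity at depth: phi = 0.72·exp(−0.667×3.1) = 0.72×0.1265 = 0.0911
Bulk density: ρ_b = (1−phi)ρ_g + phi·ρ_f = 0.9089×2.7 + 0.0911×1.05
       = 2.454 + 0.096 = 2.550 g/cm³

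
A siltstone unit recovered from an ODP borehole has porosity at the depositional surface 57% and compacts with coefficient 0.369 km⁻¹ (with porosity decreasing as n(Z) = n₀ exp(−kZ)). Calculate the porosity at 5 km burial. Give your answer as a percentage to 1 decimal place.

9.0%

n = n₀·exp(−k·Z) = 0.57 × exp(−0.369 × 5) = 0.57 × exp(−1.845)
  = 0.57 × 0.1580 = 0.0901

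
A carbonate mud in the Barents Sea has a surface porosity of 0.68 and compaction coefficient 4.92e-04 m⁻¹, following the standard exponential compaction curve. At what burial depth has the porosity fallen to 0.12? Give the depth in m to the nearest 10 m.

Working in km (1 km = 1000 m; c in km⁻¹ = c in m⁻¹ × 1000):
Invert Athy's law: Z = ln(φ₀/φ) / c
Z = ln(0.68/0.12) / 0.492 = ln(5.667) / 0.492 = 1.7346 / 0.492 = 3.526 km

3530 m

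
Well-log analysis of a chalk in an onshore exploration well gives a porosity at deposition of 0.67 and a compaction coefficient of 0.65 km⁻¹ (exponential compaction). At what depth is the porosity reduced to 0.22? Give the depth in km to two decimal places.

1.71 km

Invert Athy's law: z = ln(phi₀/phi) / k
z = ln(0.67/0.22) / 0.65 = ln(3.045) / 0.65 = 1.1137 / 0.65 = 1.713 km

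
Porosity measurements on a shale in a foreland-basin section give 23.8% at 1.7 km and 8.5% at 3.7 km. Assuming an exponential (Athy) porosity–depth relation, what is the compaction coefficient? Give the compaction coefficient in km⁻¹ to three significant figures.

Athy: n(d) = n₀ e^(−kd) ⇒ n₁/n₂ = e^{k(d₂−d₁)} ⇒ k = ln(n₁/n₂)/(d₂−d₁)
k = ln(0.238/0.085) / (3.7 − 1.7) = ln(2.8) / 2 = 1.0296 / 2 = 0.5148 km⁻¹

0.515 km⁻¹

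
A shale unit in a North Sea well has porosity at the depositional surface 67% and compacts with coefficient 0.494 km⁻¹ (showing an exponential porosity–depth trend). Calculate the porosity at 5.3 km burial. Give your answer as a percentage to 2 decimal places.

4.89%

n = n₀·exp(−k·Z) = 0.67 × exp(−0.494 × 5.3) = 0.67 × exp(−2.618)
  = 0.67 × 0.0729 = 0.0489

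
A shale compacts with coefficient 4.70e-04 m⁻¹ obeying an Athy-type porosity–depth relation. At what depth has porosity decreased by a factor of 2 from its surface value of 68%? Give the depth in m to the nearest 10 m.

1470 m

Working in km (1 km = 1000 m; c in km⁻¹ = c in m⁻¹ × 1000):
n/n₀ = 1/2 ⇒ exp(−c·d) = 1/2 ⇒ d = ln(2) / c
d = 0.6931 / 0.47 = 1.475 km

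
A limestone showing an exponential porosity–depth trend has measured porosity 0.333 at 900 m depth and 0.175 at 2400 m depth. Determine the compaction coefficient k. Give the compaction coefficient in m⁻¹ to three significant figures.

0.000429 m⁻¹

Working in km (1 km = 1000 m; k in km⁻¹ = k in m⁻¹ × 1000):
Athy: n(d) = n₀ e^(−kd) ⇒ n₁/n₂ = e^{k(d₂−d₁)} ⇒ k = ln(n₁/n₂)/(d₂−d₁)
k = ln(0.333/0.175) / (2.4 − 0.9) = ln(1.903) / 1.5 = 0.6434 / 1.5 = 0.4289 km⁻¹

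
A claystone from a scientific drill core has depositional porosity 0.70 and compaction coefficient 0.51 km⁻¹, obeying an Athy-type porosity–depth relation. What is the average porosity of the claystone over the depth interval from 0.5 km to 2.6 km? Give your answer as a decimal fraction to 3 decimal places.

⟨φ⟩ = (1/(Z₂−Z₁)) ∫ φ₀ e^(−βZ) dZ = φ₀·(e^(−β·Z₁) − e^(−β·Z₂)) / (β·(Z₂−Z₁))
e^(−0.51×0.5) = 0.7749; e^(−0.51×2.6) = 0.2655
⟨φ⟩ = 0.7 × (0.7749 − 0.2655) / (0.51 × 2.1) = 0.7 × 0.4756 = 0.3329

0.333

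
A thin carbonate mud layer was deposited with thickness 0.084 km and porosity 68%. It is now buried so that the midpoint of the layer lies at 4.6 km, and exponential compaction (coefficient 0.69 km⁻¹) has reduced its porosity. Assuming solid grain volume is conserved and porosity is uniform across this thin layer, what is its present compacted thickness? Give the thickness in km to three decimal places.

Porosity at 4.6 km: n = 0.68·exp(−0.69×4.6) = 0.0284
Solid-volume conservation: h(1−n) = h₀(1−n₀) ⇒ h = h₀·(1−n₀)/(1−n)
h = 0.084 × (1 − 0.68)/(1 − 0.0284) = 0.084 × 0.3294 = 0.0277 km

0.028 km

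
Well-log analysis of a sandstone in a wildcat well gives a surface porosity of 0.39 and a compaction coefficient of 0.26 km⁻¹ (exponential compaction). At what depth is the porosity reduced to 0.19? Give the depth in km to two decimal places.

2.77 km

Invert Athy's law: Z = ln(phi₀/phi) / c
Z = ln(0.39/0.19) / 0.26 = ln(2.053) / 0.26 = 0.7191 / 0.26 = 2.766 km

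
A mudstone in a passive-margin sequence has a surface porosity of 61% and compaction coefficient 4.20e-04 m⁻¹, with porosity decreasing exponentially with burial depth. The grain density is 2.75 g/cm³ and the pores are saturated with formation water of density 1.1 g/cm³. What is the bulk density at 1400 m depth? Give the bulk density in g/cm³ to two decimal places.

2.19 g/cm³

Working in km (1 km = 1000 m; β in km⁻¹ = β in m⁻¹ × 1000):
Porosity at depth: n = 0.61·exp(−0.42×1.4) = 0.61×0.5554 = 0.3388
Bulk density: ρ_b = (1−n)ρ_g + n·ρ_f = 0.6612×2.75 + 0.3388×1.1
       = 1.818 + 0.373 = 2.191 g/cm³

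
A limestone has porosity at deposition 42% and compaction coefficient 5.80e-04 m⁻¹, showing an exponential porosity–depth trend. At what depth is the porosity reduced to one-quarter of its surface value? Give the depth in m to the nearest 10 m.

2390 m

Working in km (1 km = 1000 m; β in km⁻¹ = β in m⁻¹ × 1000):
n/n₀ = 1/4 ⇒ exp(−β·Z) = 1/4 ⇒ Z = ln(4) / β
Z = 1.3863 / 0.58 = 2.390 km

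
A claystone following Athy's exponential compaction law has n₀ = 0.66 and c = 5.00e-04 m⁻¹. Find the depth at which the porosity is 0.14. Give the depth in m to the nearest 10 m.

Working in km (1 km = 1000 m; c in km⁻¹ = c in m⁻¹ × 1000):
Invert Athy's law: d = ln(n₀/n) / c
d = ln(0.66/0.14) / 0.5 = ln(4.714) / 0.5 = 1.5506 / 0.5 = 3.101 km

3100 m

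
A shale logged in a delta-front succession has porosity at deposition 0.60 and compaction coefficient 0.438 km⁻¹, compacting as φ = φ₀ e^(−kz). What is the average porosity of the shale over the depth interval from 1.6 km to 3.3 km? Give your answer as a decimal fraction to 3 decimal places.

⟨φ⟩ = (1/(z₂−z₁)) ∫ φ₀ e^(−kz) dz = φ₀·(e^(−k·z₁) − e^(−k·z₂)) / (k·(z₂−z₁))
e^(−0.438×1.6) = 0.4962; e^(−0.438×3.3) = 0.2357
⟨φ⟩ = 0.6 × (0.4962 − 0.2357) / (0.438 × 1.7) = 0.6 × 0.3499 = 0.2099

0.210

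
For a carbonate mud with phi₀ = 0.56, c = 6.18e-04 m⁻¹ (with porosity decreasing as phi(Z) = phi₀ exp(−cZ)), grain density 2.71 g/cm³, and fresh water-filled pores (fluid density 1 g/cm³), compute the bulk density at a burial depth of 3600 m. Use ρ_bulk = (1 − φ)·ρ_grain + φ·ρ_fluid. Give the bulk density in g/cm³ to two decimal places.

2.61 g/cm³

Working in km (1 km = 1000 m; c in km⁻¹ = c in m⁻¹ × 1000):
Porosity at depth: phi = 0.56·exp(−0.618×3.6) = 0.56×0.1081 = 0.0605
Bulk density: ρ_b = (1−phi)ρ_g + phi·ρ_f = 0.9395×2.71 + 0.0605×1
       = 2.546 + 0.061 = 2.606 g/cm³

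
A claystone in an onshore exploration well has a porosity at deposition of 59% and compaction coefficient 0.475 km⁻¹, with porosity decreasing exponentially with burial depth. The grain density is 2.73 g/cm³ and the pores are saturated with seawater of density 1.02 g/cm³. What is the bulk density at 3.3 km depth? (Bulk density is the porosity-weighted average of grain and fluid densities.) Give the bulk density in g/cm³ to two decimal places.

Porosity at depth: φ = 0.59·exp(−0.475×3.3) = 0.59×0.2086 = 0.1231
Bulk density: ρ_b = (1−φ)ρ_g + φ·ρ_f = 0.8769×2.73 + 0.1231×1.02
       = 2.394 + 0.126 = 2.520 g/cm³

2.52 g/cm³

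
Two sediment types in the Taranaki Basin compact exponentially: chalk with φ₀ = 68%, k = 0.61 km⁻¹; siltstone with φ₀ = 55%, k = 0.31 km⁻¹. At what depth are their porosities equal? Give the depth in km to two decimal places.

0.71 km

Set φ₀ₐ e^(−kₐZ) = φ₀ᵦ e^(−kᵦZ) ⇒ ln(φ₀ₐ/φ₀ᵦ) = (kₐ − kᵦ)·Z
Z = ln(0.68/0.55) / (0.61 − 0.31) = 0.2122 / 0.3 = 0.707 km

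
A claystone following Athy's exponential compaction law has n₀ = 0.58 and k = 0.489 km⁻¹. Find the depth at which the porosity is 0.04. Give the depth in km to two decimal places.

Invert Athy's law: Z = ln(n₀/n) / k
Z = ln(0.58/0.04) / 0.489 = ln(14.5) / 0.489 = 2.6741 / 0.489 = 5.469 km

5.47 km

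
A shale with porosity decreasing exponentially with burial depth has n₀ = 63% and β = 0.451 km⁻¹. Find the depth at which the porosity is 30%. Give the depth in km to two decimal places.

Invert Athy's law: d = ln(n₀/n) / β
d = ln(0.63/0.3) / 0.451 = ln(2.1) / 0.451 = 0.7419 / 0.451 = 1.645 km

1.65 km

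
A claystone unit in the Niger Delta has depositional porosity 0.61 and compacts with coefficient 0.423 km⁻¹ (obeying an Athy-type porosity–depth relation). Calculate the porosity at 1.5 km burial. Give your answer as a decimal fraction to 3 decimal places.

0.323

n = n₀·exp(−β·z) = 0.61 × exp(−0.423 × 1.5) = 0.61 × exp(−0.6345)
  = 0.61 × 0.5302 = 0.3234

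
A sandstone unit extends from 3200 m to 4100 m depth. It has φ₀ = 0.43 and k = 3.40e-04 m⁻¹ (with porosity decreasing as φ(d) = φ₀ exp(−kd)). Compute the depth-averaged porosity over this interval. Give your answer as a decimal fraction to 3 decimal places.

0.125

Working in km (1 km = 1000 m; k in km⁻¹ = k in m⁻¹ × 1000):
⟨φ⟩ = (1/(d₂−d₁)) ∫ φ₀ e^(−kd) dd = φ₀·(e^(−k·d₁) − e^(−k·d₂)) / (k·(d₂−d₁))
e^(−0.34×3.2) = 0.3369; e^(−0.34×4.1) = 0.2481
⟨φ⟩ = 0.43 × (0.3369 − 0.2481) / (0.34 × 0.9) = 0.43 × 0.2902 = 0.1248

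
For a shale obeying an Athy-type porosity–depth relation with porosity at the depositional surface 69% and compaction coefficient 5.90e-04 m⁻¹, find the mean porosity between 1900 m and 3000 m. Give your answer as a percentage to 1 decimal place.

16.5%

Working in km (1 km = 1000 m; β in km⁻¹ = β in m⁻¹ × 1000):
⟨φ⟩ = (1/(Z₂−Z₁)) ∫ φ₀ e^(−βZ) dZ = φ₀·(e^(−β·Z₁) − e^(−β·Z₂)) / (β·(Z₂−Z₁))
e^(−0.59×1.9) = 0.3260; e^(−0.59×3) = 0.1703
⟨φ⟩ = 0.69 × (0.3260 − 0.1703) / (0.59 × 1.1) = 0.69 × 0.2398 = 0.1655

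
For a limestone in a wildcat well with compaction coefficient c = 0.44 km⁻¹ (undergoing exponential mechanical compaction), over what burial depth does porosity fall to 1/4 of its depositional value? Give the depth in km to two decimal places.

3.15 km

n/n₀ = 1/4 ⇒ exp(−c·d) = 1/4 ⇒ d = ln(4) / c
d = 1.3863 / 0.44 = 3.151 km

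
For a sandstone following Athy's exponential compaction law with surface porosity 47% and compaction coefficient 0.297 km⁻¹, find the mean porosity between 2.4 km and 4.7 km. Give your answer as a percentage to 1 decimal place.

⟨phi⟩ = (1/(z₂−z₁)) ∫ phi₀ e^(−βz) dz = phi₀·(e^(−β·z₁) − e^(−β·z₂)) / (β·(z₂−z₁))
e^(−0.297×2.4) = 0.4903; e^(−0.297×4.7) = 0.2476
⟨phi⟩ = 0.47 × (0.4903 − 0.2476) / (0.297 × 2.3) = 0.47 × 0.3552 = 0.1670

16.7%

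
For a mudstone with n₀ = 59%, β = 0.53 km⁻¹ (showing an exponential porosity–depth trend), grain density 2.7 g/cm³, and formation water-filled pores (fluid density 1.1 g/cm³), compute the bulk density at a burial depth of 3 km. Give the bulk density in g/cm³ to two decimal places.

Porosity at depth: n = 0.59·exp(−0.53×3) = 0.59×0.2039 = 0.1203
Bulk density: ρ_b = (1−n)ρ_g + n·ρ_f = 0.8797×2.7 + 0.1203×1.1
       = 2.375 + 0.132 = 2.507 g/cm³

2.51 g/cm³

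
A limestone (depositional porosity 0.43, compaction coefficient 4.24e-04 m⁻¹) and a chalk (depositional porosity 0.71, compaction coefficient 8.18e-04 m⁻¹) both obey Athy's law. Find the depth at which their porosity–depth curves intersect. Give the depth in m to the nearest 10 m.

Working in km (1 km = 1000 m; c in km⁻¹ = c in m⁻¹ × 1000):
Set n₀ₐ e^(−cₐz) = n₀ᵦ e^(−cᵦz) ⇒ ln(n₀ₐ/n₀ᵦ) = (cₐ − cᵦ)·z
z = ln(0.43/0.71) / (0.424 − 0.818) = -0.5015 / -0.394 = 1.273 km

1270 m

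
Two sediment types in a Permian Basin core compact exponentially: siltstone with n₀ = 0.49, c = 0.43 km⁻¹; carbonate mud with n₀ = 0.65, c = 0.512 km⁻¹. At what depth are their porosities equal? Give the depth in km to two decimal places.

3.45 km

Set n₀ₐ e^(−cₐZ) = n₀ᵦ e^(−cᵦZ) ⇒ ln(n₀ₐ/n₀ᵦ) = (cₐ − cᵦ)·Z
Z = ln(0.49/0.65) / (0.43 − 0.512) = -0.2826 / -0.082 = 3.446 km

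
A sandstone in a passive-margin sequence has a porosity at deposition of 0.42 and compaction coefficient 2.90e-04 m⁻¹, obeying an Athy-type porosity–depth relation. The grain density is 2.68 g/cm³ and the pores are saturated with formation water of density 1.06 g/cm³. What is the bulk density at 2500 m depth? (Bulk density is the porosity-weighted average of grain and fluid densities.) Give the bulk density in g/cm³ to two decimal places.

2.35 g/cm³

Working in km (1 km = 1000 m; β in km⁻¹ = β in m⁻¹ × 1000):
Porosity at depth: φ = 0.42·exp(−0.29×2.5) = 0.42×0.4843 = 0.2034
Bulk density: ρ_b = (1−φ)ρ_g + φ·ρ_f = 0.7966×2.68 + 0.2034×1.06
       = 2.135 + 0.216 = 2.350 g/cm³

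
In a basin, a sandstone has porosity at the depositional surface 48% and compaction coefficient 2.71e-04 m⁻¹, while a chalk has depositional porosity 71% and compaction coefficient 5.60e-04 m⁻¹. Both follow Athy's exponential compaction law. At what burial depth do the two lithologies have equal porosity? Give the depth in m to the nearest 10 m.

1350 m

Working in km (1 km = 1000 m; k in km⁻¹ = k in m⁻¹ × 1000):
Set phi₀ₐ e^(−kₐz) = phi₀ᵦ e^(−kᵦz) ⇒ ln(phi₀ₐ/phi₀ᵦ) = (kₐ − kᵦ)·z
z = ln(0.48/0.71) / (0.271 − 0.56) = -0.3915 / -0.289 = 1.355 km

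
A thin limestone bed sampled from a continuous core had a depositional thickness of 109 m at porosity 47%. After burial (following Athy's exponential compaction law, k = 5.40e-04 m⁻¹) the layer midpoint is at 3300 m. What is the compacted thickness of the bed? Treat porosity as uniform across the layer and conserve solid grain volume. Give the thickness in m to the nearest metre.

63 m

Working in km (1 km = 1000 m; k in km⁻¹ = k in m⁻¹ × 1000):
Porosity at 3.3 km: phi = 0.47·exp(−0.54×3.3) = 0.0791
Solid-volume conservation: h(1−phi) = h₀(1−phi₀) ⇒ h = h₀·(1−phi₀)/(1−phi)
h = 0.109 × (1 − 0.47)/(1 − 0.0791) = 0.109 × 0.5755 = 0.0627 km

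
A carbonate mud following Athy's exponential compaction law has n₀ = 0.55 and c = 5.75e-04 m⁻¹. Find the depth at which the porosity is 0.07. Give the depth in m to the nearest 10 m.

3590 m

Working in km (1 km = 1000 m; c in km⁻¹ = c in m⁻¹ × 1000):
Invert Athy's law: d = ln(n₀/n) / c
d = ln(0.55/0.07) / 0.575 = ln(7.857) / 0.575 = 2.0614 / 0.575 = 3.585 km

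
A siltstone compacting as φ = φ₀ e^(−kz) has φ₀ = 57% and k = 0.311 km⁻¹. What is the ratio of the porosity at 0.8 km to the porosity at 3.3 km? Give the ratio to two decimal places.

φ(z₁)/φ(z₂) = e^(−k·z₁)/e^(−k·z₂) = e^{k(z₂−z₁)}
= exp(0.311 × 2.5) = exp(0.7775) = 2.1760

2.18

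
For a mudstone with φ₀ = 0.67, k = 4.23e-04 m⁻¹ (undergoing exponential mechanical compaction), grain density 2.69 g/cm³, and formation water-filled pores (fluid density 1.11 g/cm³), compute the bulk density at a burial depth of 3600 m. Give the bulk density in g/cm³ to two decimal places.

Working in km (1 km = 1000 m; k in km⁻¹ = k in m⁻¹ × 1000):
Porosity at depth: φ = 0.67·exp(−0.423×3.6) = 0.67×0.2181 = 0.1461
Bulk density: ρ_b = (1−φ)ρ_g + φ·ρ_f = 0.8539×2.69 + 0.1461×1.11
       = 2.297 + 0.162 = 2.459 g/cm³

2.46 g/cm³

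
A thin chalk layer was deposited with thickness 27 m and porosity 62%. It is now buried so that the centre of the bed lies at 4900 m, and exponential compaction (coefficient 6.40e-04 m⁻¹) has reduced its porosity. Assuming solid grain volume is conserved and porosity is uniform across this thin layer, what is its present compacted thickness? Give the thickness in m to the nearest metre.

11 m

Working in km (1 km = 1000 m; c in km⁻¹ = c in m⁻¹ × 1000):
Porosity at 4.9 km: φ = 0.62·exp(−0.64×4.9) = 0.0269
Solid-volume conservation: h(1−φ) = h₀(1−φ₀) ⇒ h = h₀·(1−φ₀)/(1−φ)
h = 0.027 × (1 − 0.62)/(1 − 0.0269) = 0.027 × 0.3905 = 0.0105 km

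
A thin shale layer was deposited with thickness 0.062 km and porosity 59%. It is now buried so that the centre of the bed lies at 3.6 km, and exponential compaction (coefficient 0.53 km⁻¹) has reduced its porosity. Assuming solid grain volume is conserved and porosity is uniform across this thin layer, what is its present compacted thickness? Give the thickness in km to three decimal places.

0.028 km

Porosity at 3.6 km: n = 0.59·exp(−0.53×3.6) = 0.0875
Solid-volume conservation: h(1−n) = h₀(1−n₀) ⇒ h = h₀·(1−n₀)/(1−n)
h = 0.062 × (1 − 0.59)/(1 − 0.0875) = 0.062 × 0.4493 = 0.0279 km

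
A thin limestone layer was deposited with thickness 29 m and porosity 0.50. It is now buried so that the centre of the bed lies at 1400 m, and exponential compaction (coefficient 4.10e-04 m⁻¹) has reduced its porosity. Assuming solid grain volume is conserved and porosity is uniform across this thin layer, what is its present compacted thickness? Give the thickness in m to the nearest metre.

20 m

Working in km (1 km = 1000 m; k in km⁻¹ = k in m⁻¹ × 1000):
Porosity at 1.4 km: n = 0.5·exp(−0.41×1.4) = 0.2816
Solid-volume conservation: h(1−n) = h₀(1−n₀) ⇒ h = h₀·(1−n₀)/(1−n)
h = 0.029 × (1 − 0.5)/(1 − 0.2816) = 0.029 × 0.6960 = 0.0202 km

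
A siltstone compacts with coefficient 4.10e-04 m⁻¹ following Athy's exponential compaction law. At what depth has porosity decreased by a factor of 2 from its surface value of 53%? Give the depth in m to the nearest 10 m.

Working in km (1 km = 1000 m; k in km⁻¹ = k in m⁻¹ × 1000):
phi/phi₀ = 1/2 ⇒ exp(−k·Z) = 1/2 ⇒ Z = ln(2) / k
Z = 0.6931 / 0.41 = 1.691 km

1690 m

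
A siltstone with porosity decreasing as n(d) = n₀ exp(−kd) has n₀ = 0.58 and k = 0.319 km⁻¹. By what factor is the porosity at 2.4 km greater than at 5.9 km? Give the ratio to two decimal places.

n(d₁)/n(d₂) = e^(−k·d₁)/e^(−k·d₂) = e^{k(d₂−d₁)}
= exp(0.319 × 3.5) = exp(1.117) = 3.0541

3.05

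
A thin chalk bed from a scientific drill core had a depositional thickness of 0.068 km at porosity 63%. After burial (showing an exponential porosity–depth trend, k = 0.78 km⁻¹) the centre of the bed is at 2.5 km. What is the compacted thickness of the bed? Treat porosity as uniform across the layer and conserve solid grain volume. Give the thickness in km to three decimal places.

0.028 km

Porosity at 2.5 km: φ = 0.63·exp(−0.78×2.5) = 0.0896
Solid-volume conservation: h(1−φ) = h₀(1−φ₀) ⇒ h = h₀·(1−φ₀)/(1−φ)
h = 0.068 × (1 − 0.63)/(1 − 0.0896) = 0.068 × 0.4064 = 0.0276 km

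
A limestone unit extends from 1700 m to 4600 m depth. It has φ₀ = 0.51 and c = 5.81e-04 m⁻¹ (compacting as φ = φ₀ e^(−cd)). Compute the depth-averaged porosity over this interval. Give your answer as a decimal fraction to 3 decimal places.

0.092

Working in km (1 km = 1000 m; c in km⁻¹ = c in m⁻¹ × 1000):
⟨φ⟩ = (1/(d₂−d₁)) ∫ φ₀ e^(−cd) dd = φ₀·(e^(−c·d₁) − e^(−c·d₂)) / (c·(d₂−d₁))
e^(−0.581×1.7) = 0.3724; e^(−0.581×4.6) = 0.0691
⟨φ⟩ = 0.51 × (0.3724 − 0.0691) / (0.581 × 2.9) = 0.51 × 0.1800 = 0.0918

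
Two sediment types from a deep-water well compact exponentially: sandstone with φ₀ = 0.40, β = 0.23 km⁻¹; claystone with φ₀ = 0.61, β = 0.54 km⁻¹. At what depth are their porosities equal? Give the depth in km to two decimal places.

1.36 km

Set φ₀ₐ e^(−βₐZ) = φ₀ᵦ e^(−βᵦZ) ⇒ ln(φ₀ₐ/φ₀ᵦ) = (βₐ − βᵦ)·Z
Z = ln(0.4/0.61) / (0.23 − 0.54) = -0.4220 / -0.31 = 1.361 km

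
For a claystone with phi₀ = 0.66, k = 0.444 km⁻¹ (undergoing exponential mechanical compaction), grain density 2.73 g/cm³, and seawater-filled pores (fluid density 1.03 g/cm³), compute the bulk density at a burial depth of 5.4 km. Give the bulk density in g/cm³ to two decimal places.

2.63 g/cm³

Porosity at depth: phi = 0.66·exp(−0.444×5.4) = 0.66×0.0909 = 0.0600
Bulk density: ρ_b = (1−phi)ρ_g + phi·ρ_f = 0.9400×2.73 + 0.0600×1.03
       = 2.566 + 0.062 = 2.628 g/cm³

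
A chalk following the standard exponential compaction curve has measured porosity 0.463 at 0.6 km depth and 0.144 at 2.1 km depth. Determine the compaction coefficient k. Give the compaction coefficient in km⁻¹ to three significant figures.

0.779 km⁻¹

Athy: φ(d) = φ₀ e^(−kd) ⇒ φ₁/φ₂ = e^{k(d₂−d₁)} ⇒ k = ln(φ₁/φ₂)/(d₂−d₁)
k = ln(0.463/0.144) / (2.1 − 0.6) = ln(3.215) / 1.5 = 1.1679 / 1.5 = 0.7786 km⁻¹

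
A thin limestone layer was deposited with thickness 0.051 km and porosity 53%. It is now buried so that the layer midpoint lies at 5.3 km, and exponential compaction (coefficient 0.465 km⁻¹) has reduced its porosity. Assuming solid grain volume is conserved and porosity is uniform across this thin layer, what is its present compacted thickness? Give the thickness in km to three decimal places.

Porosity at 5.3 km: n = 0.53·exp(−0.465×5.3) = 0.0451
Solid-volume conservation: h(1−n) = h₀(1−n₀) ⇒ h = h₀·(1−n₀)/(1−n)
h = 0.051 × (1 − 0.53)/(1 − 0.0451) = 0.051 × 0.4922 = 0.0251 km

0.025 km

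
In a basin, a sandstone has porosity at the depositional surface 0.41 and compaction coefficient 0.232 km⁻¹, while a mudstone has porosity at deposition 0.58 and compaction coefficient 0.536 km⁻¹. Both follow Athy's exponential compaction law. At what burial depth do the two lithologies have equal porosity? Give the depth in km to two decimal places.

1.14 km

Set φ₀ₐ e^(−βₐZ) = φ₀ᵦ e^(−βᵦZ) ⇒ ln(φ₀ₐ/φ₀ᵦ) = (βₐ − βᵦ)·Z
Z = ln(0.41/0.58) / (0.232 − 0.536) = -0.3469 / -0.304 = 1.141 km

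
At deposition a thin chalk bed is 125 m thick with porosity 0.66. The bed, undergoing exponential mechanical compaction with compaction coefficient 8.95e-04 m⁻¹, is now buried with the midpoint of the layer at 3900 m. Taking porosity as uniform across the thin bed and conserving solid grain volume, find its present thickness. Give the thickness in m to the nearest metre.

43 m

Working in km (1 km = 1000 m; k in km⁻¹ = k in m⁻¹ × 1000):
Porosity at 3.9 km: n = 0.66·exp(−0.895×3.9) = 0.0201
Solid-volume conservation: h(1−n) = h₀(1−n₀) ⇒ h = h₀·(1−n₀)/(1−n)
h = 0.125 × (1 − 0.66)/(1 − 0.0201) = 0.125 × 0.3470 = 0.0434 km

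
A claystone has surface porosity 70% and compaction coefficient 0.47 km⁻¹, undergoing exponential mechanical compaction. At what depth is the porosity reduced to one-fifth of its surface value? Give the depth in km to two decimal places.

phi/phi₀ = 1/5 ⇒ exp(−k·d) = 1/5 ⇒ d = ln(5) / k
d = 1.6094 / 0.47 = 3.424 km

3.42 km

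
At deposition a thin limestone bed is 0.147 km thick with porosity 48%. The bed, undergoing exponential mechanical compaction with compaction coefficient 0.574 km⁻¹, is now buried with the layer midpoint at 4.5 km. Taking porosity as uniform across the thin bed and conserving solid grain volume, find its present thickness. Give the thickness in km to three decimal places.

Porosity at 4.5 km: n = 0.48·exp(−0.574×4.5) = 0.0363
Solid-volume conservation: h(1−n) = h₀(1−n₀) ⇒ h = h₀·(1−n₀)/(1−n)
h = 0.147 × (1 − 0.48)/(1 − 0.0363) = 0.147 × 0.5396 = 0.0793 km

0.079 km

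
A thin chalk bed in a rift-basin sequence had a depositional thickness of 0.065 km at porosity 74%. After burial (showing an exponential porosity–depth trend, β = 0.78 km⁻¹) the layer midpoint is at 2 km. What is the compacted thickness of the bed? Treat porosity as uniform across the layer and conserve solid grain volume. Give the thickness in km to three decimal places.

Porosity at 2 km: φ = 0.74·exp(−0.78×2) = 0.1555
Solid-volume conservation: h(1−φ) = h₀(1−φ₀) ⇒ h = h₀·(1−φ₀)/(1−φ)
h = 0.065 × (1 − 0.74)/(1 − 0.1555) = 0.065 × 0.3079 = 0.0200 km

0.020 km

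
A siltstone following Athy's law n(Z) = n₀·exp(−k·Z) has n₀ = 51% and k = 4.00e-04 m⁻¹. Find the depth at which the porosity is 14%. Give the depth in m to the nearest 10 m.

Working in km (1 km = 1000 m; k in km⁻¹ = k in m⁻¹ × 1000):
Invert Athy's law: Z = ln(n₀/n) / k
Z = ln(0.51/0.14) / 0.4 = ln(3.643) / 0.4 = 1.2928 / 0.4 = 3.232 km

3230 m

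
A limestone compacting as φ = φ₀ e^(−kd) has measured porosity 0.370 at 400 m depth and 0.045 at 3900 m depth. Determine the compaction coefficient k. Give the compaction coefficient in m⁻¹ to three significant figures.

0.000602 m⁻¹

Working in km (1 km = 1000 m; k in km⁻¹ = k in m⁻¹ × 1000):
Athy: φ(d) = φ₀ e^(−kd) ⇒ φ₁/φ₂ = e^{k(d₂−d₁)} ⇒ k = ln(φ₁/φ₂)/(d₂−d₁)
k = ln(0.37/0.045) / (3.9 − 0.4) = ln(8.222) / 3.5 = 2.1068 / 3.5 = 0.602 km⁻¹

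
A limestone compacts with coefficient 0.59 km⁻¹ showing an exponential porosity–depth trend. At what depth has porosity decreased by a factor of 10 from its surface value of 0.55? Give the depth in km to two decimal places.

phi/phi₀ = 1/10 ⇒ exp(−β·Z) = 1/10 ⇒ Z = ln(10) / β
Z = 2.3026 / 0.59 = 3.903 km

3.90 km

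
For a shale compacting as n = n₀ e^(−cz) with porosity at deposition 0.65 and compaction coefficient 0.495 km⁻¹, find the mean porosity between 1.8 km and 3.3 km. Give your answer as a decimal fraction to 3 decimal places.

0.188

⟨n⟩ = (1/(z₂−z₁)) ∫ n₀ e^(−cz) dz = n₀·(e^(−c·z₁) − e^(−c·z₂)) / (c·(z₂−z₁))
e^(−0.495×1.8) = 0.4102; e^(−0.495×3.3) = 0.1952
⟨n⟩ = 0.65 × (0.4102 − 0.1952) / (0.495 × 1.5) = 0.65 × 0.2896 = 0.1882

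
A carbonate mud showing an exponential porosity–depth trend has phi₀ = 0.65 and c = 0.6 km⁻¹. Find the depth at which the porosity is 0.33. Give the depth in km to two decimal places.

Invert Athy's law: z = ln(phi₀/phi) / c
z = ln(0.65/0.33) / 0.6 = ln(1.97) / 0.6 = 0.6779 / 0.6 = 1.130 km

1.13 km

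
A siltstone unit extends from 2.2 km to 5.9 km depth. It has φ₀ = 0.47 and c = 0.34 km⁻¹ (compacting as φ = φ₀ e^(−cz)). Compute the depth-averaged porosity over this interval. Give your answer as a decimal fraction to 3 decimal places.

0.127

⟨φ⟩ = (1/(z₂−z₁)) ∫ φ₀ e^(−cz) dz = φ₀·(e^(−c·z₁) − e^(−c·z₂)) / (c·(z₂−z₁))
e^(−0.34×2.2) = 0.4733; e^(−0.34×5.9) = 0.1345
⟨φ⟩ = 0.47 × (0.4733 − 0.1345) / (0.34 × 3.7) = 0.47 × 0.2693 = 0.1266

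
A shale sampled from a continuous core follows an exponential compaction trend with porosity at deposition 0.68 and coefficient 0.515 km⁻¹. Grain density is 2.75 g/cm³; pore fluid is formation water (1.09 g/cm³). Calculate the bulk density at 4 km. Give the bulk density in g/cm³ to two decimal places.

2.61 g/cm³

Porosity at depth: n = 0.68·exp(−0.515×4) = 0.68×0.1275 = 0.0867
Bulk density: ρ_b = (1−n)ρ_g + n·ρ_f = 0.9133×2.75 + 0.0867×1.09
       = 2.512 + 0.094 = 2.606 g/cm³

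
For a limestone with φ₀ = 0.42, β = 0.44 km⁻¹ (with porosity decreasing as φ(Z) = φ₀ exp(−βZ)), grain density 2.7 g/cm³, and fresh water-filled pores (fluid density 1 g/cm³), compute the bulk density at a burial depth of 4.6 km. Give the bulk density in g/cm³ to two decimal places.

2.61 g/cm³

Porosity at depth: φ = 0.42·exp(−0.44×4.6) = 0.42×0.1321 = 0.0555
Bulk density: ρ_b = (1−φ)ρ_g + φ·ρ_f = 0.9445×2.7 + 0.0555×1
       = 2.550 + 0.055 = 2.606 g/cm³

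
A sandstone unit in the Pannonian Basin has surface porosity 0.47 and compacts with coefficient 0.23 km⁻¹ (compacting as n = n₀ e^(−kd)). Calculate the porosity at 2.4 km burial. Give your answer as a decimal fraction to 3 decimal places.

0.271

n = n₀·exp(−k·d) = 0.47 × exp(−0.23 × 2.4) = 0.47 × exp(−0.552)
  = 0.47 × 0.5758 = 0.2706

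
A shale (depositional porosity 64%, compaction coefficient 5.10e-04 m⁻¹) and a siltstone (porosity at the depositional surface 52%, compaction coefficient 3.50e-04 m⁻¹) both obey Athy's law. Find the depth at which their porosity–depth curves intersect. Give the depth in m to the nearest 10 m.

1300 m

Working in km (1 km = 1000 m; c in km⁻¹ = c in m⁻¹ × 1000):
Set φ₀ₐ e^(−cₐz) = φ₀ᵦ e^(−cᵦz) ⇒ ln(φ₀ₐ/φ₀ᵦ) = (cₐ − cᵦ)·z
z = ln(0.64/0.52) / (0.51 − 0.35) = 0.2076 / 0.16 = 1.298 km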